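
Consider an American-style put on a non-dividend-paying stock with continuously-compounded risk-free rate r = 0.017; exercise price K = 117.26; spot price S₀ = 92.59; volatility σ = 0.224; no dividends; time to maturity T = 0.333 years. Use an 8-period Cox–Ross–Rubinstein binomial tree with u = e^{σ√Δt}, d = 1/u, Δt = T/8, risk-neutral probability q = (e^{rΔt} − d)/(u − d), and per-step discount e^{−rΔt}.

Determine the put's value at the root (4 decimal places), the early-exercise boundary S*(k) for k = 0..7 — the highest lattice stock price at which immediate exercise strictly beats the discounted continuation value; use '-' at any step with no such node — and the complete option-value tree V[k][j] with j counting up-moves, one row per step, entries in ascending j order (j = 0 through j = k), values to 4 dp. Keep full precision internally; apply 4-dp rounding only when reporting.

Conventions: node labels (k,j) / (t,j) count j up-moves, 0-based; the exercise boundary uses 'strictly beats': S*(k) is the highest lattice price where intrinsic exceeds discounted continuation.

Δt=0.04163, u=1.04676, d=0.95533, q=0.49632, disc=e^(-rΔt)=0.99929
k=8 terminal: V=max(K-S,0) → 53.0234 46.8753 40.1389 32.7577 24.6700 15.8083 6.0984 0.0000 0.0000
k=7: j=0 S=67.2404 intr=50.0196 cont=49.9366 V=50.0196[EX]; j=1 S=73.6760 intr=43.5840 cont=43.5011 V=43.5840[EX]; j=2 S=80.7274 intr=36.5326 cont=36.4496 V=36.5326[EX]; j=3 S=88.4538 intr=28.8062 cont=28.7233 V=28.8062[EX]; j=4 S=96.9196 intr=20.3404 cont=20.2574 V=20.3404[EX]; j=5 S=106.1957 intr=11.0643 cont=10.9813 V=11.0643[EX]; j=6 S=116.3597 intr=0.9003 cont=3.0695 V=3.0695[hold]; j=7 S=127.4963 intr=0.0000 cont=0.0000 V=0.0000[hold]  S*(7)=106.1957
k=6: j=0 S=70.3847 intr=46.8753 cont=46.7924 V=46.8753[EX]; j=1 S=77.1211 intr=40.1389 cont=40.0559 V=40.1389[EX]; j=2 S=84.5023 intr=32.7577 cont=32.6747 V=32.7577[EX]; j=3 S=92.5900 intr=24.6700 cont=24.5871 V=24.6700[EX]; j=4 S=101.4517 intr=15.8083 cont=15.7253 V=15.8083[EX]; j=5 S=111.1616 intr=6.0984 cont=7.0913 V=7.0913[hold]; j=6 S=121.8008 intr=0.0000 cont=1.5449 V=1.5449[hold]  S*(6)=101.4517
k=5: j=0 S=73.6760 intr=43.5840 cont=43.5011 V=43.5840[EX]; j=1 S=80.7274 intr=36.5326 cont=36.4496 V=36.5326[EX]; j=2 S=88.4538 intr=28.8062 cont=28.7233 V=28.8062[EX]; j=3 S=96.9196 intr=20.3404 cont=20.2574 V=20.3404[EX]; j=4 S=106.1957 intr=11.0643 cont=11.4737 V=11.4737[hold]; j=5 S=116.3597 intr=0.9003 cont=4.3355 V=4.3355[hold]  S*(5)=96.9196
k=4: j=0 S=77.1211 intr=40.1389 cont=40.0559 V=40.1389[EX]; j=1 S=84.5023 intr=32.7577 cont=32.6747 V=32.7577[EX]; j=2 S=92.5900 intr=24.6700 cont=24.5871 V=24.6700[EX]; j=3 S=101.4517 intr=15.8083 cont=15.9284 V=15.9284[hold]; j=4 S=111.1616 intr=6.0984 cont=7.9253 V=7.9253[hold]  S*(4)=92.5900
k=3: j=0 S=80.7274 intr=36.5326 cont=36.4496 V=36.5326[EX]; j=1 S=88.4538 intr=28.8062 cont=28.7233 V=28.8062[EX]; j=2 S=96.9196 intr=20.3404 cont=20.3170 V=20.3404[EX]; j=3 S=106.1957 intr=11.0643 cont=11.9479 V=11.9479[hold]  S*(3)=96.9196
k=2: j=0 S=84.5023 intr=32.7577 cont=32.6747 V=32.7577[EX]; j=1 S=92.5900 intr=24.6700 cont=24.5871 V=24.6700[EX]; j=2 S=101.4517 intr=15.8083 cont=16.1636 V=16.1636[hold]  S*(2)=92.5900
k=1: j=0 S=88.4538 intr=28.8062 cont=28.7233 V=28.8062[EX]; j=1 S=96.9196 intr=20.3404 cont=20.4336 V=20.4336[hold]  S*(1)=88.4538
k=0: j=0 S=92.5900 intr=24.6700 cont=24.6333 V=24.6700[EX]  S*(0)=92.5900

price = 24.6700
boundary = 92.5900 88.4538 92.5900 96.9196 92.5900 96.9196 101.4517 106.1957
tree:
24.6700
28.8062 20.4336
32.7577 24.6700 16.1636
36.5326 28.8062 20.3404 11.9479
40.1389 32.7577 24.6700 15.9284 7.9253
43.5840 36.5326 28.8062 20.3404 11.4737 4.3355
46.8753 40.1389 32.7577 24.6700 15.8083 7.0913 1.5449
50.0196 43.5840 36.5326 28.8062 20.3404 11.0643 3.0695 0.0000
53.0234 46.8753 40.1389 32.7577 24.6700 15.8083 6.0984 0.0000 0.0000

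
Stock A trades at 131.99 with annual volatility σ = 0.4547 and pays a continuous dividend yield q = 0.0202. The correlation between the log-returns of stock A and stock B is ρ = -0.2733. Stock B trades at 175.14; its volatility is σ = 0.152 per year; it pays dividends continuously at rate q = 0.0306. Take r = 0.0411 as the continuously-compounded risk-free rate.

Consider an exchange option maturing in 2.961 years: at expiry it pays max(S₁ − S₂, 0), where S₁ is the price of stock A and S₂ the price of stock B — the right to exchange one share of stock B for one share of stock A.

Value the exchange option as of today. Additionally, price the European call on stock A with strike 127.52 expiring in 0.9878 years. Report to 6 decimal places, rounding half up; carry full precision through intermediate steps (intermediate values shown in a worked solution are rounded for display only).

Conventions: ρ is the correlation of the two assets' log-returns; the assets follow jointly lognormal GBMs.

σ_eff = √(σ₁² + σ₂² − 2ρσ₁σ₂) = √(0.4547² + 0.152² − 2·-0.2733·0.4547·0.152) = 0.517334
d₁ = (ln(S₁/S₂) + (q₂ − q₁ + σ_eff²/2)T) / (σ_eff√T) = (ln(131.99/175.14) + (0.0306 − 0.0202 + 0.133817)·2.961) / 0.890205 = 0.161948
d₂ = d₁ − σ_eff√T = 0.161948 − 0.890205 = -0.728256
N(d₁) = 0.564327,  N(d₂) = 0.233228
V = S₁·e^{−q₁T}·N(d₁) − S₂·e^{−q₂T}·N(d₂) = 70.160958 − 37.309264 = 32.851695
[vanilla: stock A call K=127.52]
σ√T = 0.4547·√0.9878 = 0.451918
d₁ = (ln(S/K) + (r−q+σ²/2)T) / (σ√T) = (ln(131.99/127.52) + (0.0411−0.0202+0.4547²/2)·0.9878) / 0.451918 = (0.034453 + 0.122760) / 0.451918 = 0.347879
d₂ = d₁ − σ√T = 0.347879 − 0.451918 = -0.104039
e^{−rT} = 0.960215
e^{−qT} = 0.980244
N(d₁) = 0.636035,  N(d₂) = 0.458569
price = S·e^{−qT}·N(d₁) − K·e^{−rT}·N(d₂) = 82.291698 − 56.150238 = 26.141460

exchange price = 32.851695
price(stock A call K=127.52) = 26.141460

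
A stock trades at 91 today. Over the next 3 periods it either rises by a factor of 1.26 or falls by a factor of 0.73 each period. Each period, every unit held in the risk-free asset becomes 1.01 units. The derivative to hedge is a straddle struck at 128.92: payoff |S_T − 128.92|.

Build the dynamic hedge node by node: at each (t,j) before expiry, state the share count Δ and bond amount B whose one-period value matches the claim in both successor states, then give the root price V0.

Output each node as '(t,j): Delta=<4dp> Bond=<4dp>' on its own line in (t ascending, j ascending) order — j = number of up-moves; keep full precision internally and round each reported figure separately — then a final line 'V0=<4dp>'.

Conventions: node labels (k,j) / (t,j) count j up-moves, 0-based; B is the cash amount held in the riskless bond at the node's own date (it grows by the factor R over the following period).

The replicating-portfolio and risk-neutral prices coincide; use p* = (1.01−0.73)/(1.26−0.73) = 0.5283 for the latter.
Payoffs at expiry: V(3,0)=93.5195, V(3,1)=67.8177, V(3,2)=23.4557, V(3,3)=53.1142
  t=2,j=0: stock 48.4939 → up 61.1023 (V=67.8177), down 35.4005 (V=93.5195). Price 79.1497; hedge Δ=-1.0000, bond B=127.6436.
  t=2,j=1: stock 83.7018 → up 105.4643 (V=23.4557), down 61.1023 (V=67.8177). Price 43.9418; hedge Δ=-1.0000, bond B=127.6436.
  t=2,j=2: stock 144.4716 → up 182.0342 (V=53.1142), down 105.4643 (V=23.4557). Price 38.7370; hedge Δ=0.3873, bond B=-17.2224.
  t=1,j=0: stock 66.4300 → up 83.7018 (V=43.9418), down 48.4939 (V=79.1497). Price 59.9498; hedge Δ=-1.0000, bond B=126.3798.
  t=1,j=1: stock 114.6600 → up 144.4716 (V=38.7370), down 83.7018 (V=43.9418). Price 40.7842; hedge Δ=-0.0856, bond B=50.6046.
  t=0,j=0: stock 91.0000 → up 114.6600 (V=40.7842), down 66.4300 (V=59.9498). Price 49.3313; hedge Δ=-0.3974, bond B=85.4927.
Verification: the root portfolio costs Δ(0,0)·S0 + B(0,0) = 49.3313, matching V0.

(0,0): Delta=-0.3974 Bond=85.4927
(1,0): Delta=-1.0000 Bond=126.3798
(1,1): Delta=-0.0856 Bond=50.6046
(2,0): Delta=-1.0000 Bond=127.6436
(2,1): Delta=-1.0000 Bond=127.6436
(2,2): Delta=0.3873 Bond=-17.2224
V0=49.3313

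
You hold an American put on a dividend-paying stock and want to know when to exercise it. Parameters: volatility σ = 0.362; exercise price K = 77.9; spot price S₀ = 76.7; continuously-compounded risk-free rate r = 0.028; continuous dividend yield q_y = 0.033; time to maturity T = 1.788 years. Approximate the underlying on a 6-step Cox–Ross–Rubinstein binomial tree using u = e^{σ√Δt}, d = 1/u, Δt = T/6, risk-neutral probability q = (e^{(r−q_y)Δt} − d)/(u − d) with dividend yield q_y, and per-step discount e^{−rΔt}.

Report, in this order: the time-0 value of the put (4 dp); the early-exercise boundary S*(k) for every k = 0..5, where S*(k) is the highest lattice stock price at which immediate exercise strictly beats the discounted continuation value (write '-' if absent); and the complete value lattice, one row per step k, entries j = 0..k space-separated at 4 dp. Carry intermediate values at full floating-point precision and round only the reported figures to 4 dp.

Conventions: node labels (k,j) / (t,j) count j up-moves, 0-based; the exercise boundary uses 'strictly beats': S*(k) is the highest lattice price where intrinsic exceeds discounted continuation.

price = 14.6906
boundary = - - - 42.3963 51.6595 62.9467
tree:
14.6906
20.4505 7.8405
27.5178 12.0911 2.7293
35.5037 18.1545 4.8169 0.1979
43.1059 26.2405 8.4920 0.3609 0.0000
49.3449 35.5037 14.9533 0.6581 0.0000 0.0000
54.4652 43.1059 26.2405 1.2000 0.0000 0.0000 0.0000

Δt=0.29800  u=1.21849  d=0.82069  q=0.44701  discount=0.99169
step 6 (expiry): payoffs max(K−S,0) = 54.4652 43.1059 26.2405 1.2000 0.0000 0.0000 0.0000
step 5: (k=5,j=0): S=28.5551, K−S=49.3449, hold=48.9771 ⇒ V=49.3449 exercise | (k=5,j=1): S=42.3963, K−S=35.5037, hold=35.2713 ⇒ V=35.5037 exercise | (k=5,j=2): S=62.9467, K−S=14.9533, hold=14.9220 ⇒ V=14.9533 exercise | (k=5,j=3): S=93.4583, K−S=0.0000, hold=0.6581 ⇒ V=0.6581 continue | (k=5,j=4): S=138.7595, K−S=0.0000, hold=0.0000 ⇒ V=0.0000 continue | (k=5,j=5): S=206.0192, K−S=0.0000, hold=0.0000 ⇒ V=0.0000 continue  boundary S*=62.9467
step 4: (k=4,j=0): S=34.7941, K−S=43.1059, hold=42.7991 ⇒ V=43.1059 exercise | (k=4,j=1): S=51.6595, K−S=26.2405, hold=26.0987 ⇒ V=26.2405 exercise | (k=4,j=2): S=76.7000, K−S=1.2000, hold=8.4920 ⇒ V=8.4920 continue | (k=4,j=3): S=113.8781, K−S=0.0000, hold=0.3609 ⇒ V=0.3609 continue | (k=4,j=4): S=169.0773, K−S=0.0000, hold=0.0000 ⇒ V=0.0000 continue  boundary S*=51.6595
step 3: (k=3,j=0): S=42.3963, K−S=35.5037, hold=35.2713 ⇒ V=35.5037 exercise | (k=3,j=1): S=62.9467, K−S=14.9533, hold=18.1545 ⇒ V=18.1545 continue | (k=3,j=2): S=93.4583, K−S=0.0000, hold=4.8169 ⇒ V=4.8169 continue | (k=3,j=3): S=138.7595, K−S=0.0000, hold=0.1979 ⇒ V=0.1979 continue  boundary S*=42.3963
step 2: (k=2,j=0): S=51.6595, K−S=26.2405, hold=27.5178 ⇒ V=27.5178 continue | (k=2,j=1): S=76.7000, K−S=1.2000, hold=12.0911 ⇒ V=12.0911 continue | (k=2,j=2): S=113.8781, K−S=0.0000, hold=2.7293 ⇒ V=2.7293 continue  boundary S*=-
step 1: (k=1,j=0): S=62.9467, K−S=14.9533, hold=20.4505 ⇒ V=20.4505 continue | (k=1,j=1): S=93.4583, K−S=0.0000, hold=7.8405 ⇒ V=7.8405 continue  boundary S*=-
step 0: (k=0,j=0): S=76.7000, K−S=1.2000, hold=14.6906 ⇒ V=14.6906 continue  boundary S*=-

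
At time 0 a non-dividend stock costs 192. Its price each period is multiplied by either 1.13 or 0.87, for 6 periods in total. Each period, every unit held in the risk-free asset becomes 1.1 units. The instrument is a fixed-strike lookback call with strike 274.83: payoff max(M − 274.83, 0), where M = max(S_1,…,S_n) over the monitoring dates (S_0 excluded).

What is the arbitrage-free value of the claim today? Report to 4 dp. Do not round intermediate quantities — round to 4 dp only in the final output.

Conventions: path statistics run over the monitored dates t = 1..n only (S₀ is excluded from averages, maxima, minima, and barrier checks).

price = 42.7650

Set p* = 0.8846 (from d < R < u); the path-dependent value is the discounted p*-expectation over all price paths.
Enumerate all 2^6 = 64 price paths (U = up ×1.13, D = down ×0.87); each path with k up-moves has probability p*^k·(1−p*)^(6−k).
DDDDDD: M=167.0400, payoff=0.0000, prob=0.000002
UDDDDD: M=216.9600, payoff=0.0000, prob=0.000018
DUDDDD: M=188.7552, payoff=0.0000, prob=0.000018
UUDDDD: M=245.1648, payoff=0.0000, prob=0.000139
DDUDDD: M=167.0400, payoff=0.0000, prob=0.000018
UDUDDD: M=216.9600, payoff=0.0000, prob=0.000139
DUUDDD: M=213.2934, payoff=0.0000, prob=0.000139
UUUDDD: M=277.0362, payoff=2.2062, prob=0.001063
DDDUDD: M=167.0400, payoff=0.0000, prob=0.000018
UDDUDD: M=216.9600, payoff=0.0000, prob=0.000139
DUDUDD: M=188.7552, payoff=0.0000, prob=0.000139
UUDUDD: M=245.1648, payoff=0.0000, prob=0.001063
DDUUDD: M=185.5652, payoff=0.0000, prob=0.000139
UDUUDD: M=241.0215, payoff=0.0000, prob=0.001063
DUUUDD: M=241.0215, payoff=0.0000, prob=0.001063
UUUUDD: M=313.0509, payoff=38.2209, prob=0.008153
DDDDUD: M=167.0400, payoff=0.0000, prob=0.000018
UDDDUD: M=216.9600, payoff=0.0000, prob=0.000139
DUDDUD: M=188.7552, payoff=0.0000, prob=0.000139
UUDDUD: M=245.1648, payoff=0.0000, prob=0.001063
DDUDUD: M=167.0400, payoff=0.0000, prob=0.000139
UDUDUD: M=216.9600, payoff=0.0000, prob=0.001063
DUUDUD: M=213.2934, payoff=0.0000, prob=0.001063
UUUDUD: M=277.0362, payoff=2.2062, prob=0.008153
DDDUUD: M=167.0400, payoff=0.0000, prob=0.000139
UDDUUD: M=216.9600, payoff=0.0000, prob=0.001063
DUDUUD: M=209.6887, payoff=0.0000, prob=0.001063
UUDUUD: M=272.3543, payoff=0.0000, prob=0.008153
DDUUUD: M=209.6887, payoff=0.0000, prob=0.001063
UDUUUD: M=272.3543, payoff=0.0000, prob=0.008153
DUUUUD: M=272.3543, payoff=0.0000, prob=0.008153
UUUUUD: M=353.7476, payoff=78.9176, prob=0.062506
DDDDDU: M=167.0400, payoff=0.0000, prob=0.000018
UDDDDU: M=216.9600, payoff=0.0000, prob=0.000139
DUDDDU: M=188.7552, payoff=0.0000, prob=0.000139
UUDDDU: M=245.1648, payoff=0.0000, prob=0.001063
DDUDDU: M=167.0400, payoff=0.0000, prob=0.000139
UDUDDU: M=216.9600, payoff=0.0000, prob=0.001063
DUUDDU: M=213.2934, payoff=0.0000, prob=0.001063
UUUDDU: M=277.0362, payoff=2.2062, prob=0.008153
DDDUDU: M=167.0400, payoff=0.0000, prob=0.000139
UDDUDU: M=216.9600, payoff=0.0000, prob=0.001063
DUDUDU: M=188.7552, payoff=0.0000, prob=0.001063
UUDUDU: M=245.1648, payoff=0.0000, prob=0.008153
DDUUDU: M=185.5652, payoff=0.0000, prob=0.001063
UDUUDU: M=241.0215, payoff=0.0000, prob=0.008153
DUUUDU: M=241.0215, payoff=0.0000, prob=0.008153
UUUUDU: M=313.0509, payoff=38.2209, prob=0.062506
DDDDUU: M=167.0400, payoff=0.0000, prob=0.000139
UDDDUU: M=216.9600, payoff=0.0000, prob=0.001063
DUDDUU: M=188.7552, payoff=0.0000, prob=0.001063
UUDDUU: M=245.1648, payoff=0.0000, prob=0.008153
DDUDUU: M=182.4292, payoff=0.0000, prob=0.001063
UDUDUU: M=236.9483, payoff=0.0000, prob=0.008153
DUUDUU: M=236.9483, payoff=0.0000, prob=0.008153
UUUDUU: M=307.7604, payoff=32.9304, prob=0.062506
DDDUUU: M=182.4292, payoff=0.0000, prob=0.001063
UDDUUU: M=236.9483, payoff=0.0000, prob=0.008153
DUDUUU: M=236.9483, payoff=0.0000, prob=0.008153
UUDUUU: M=307.7604, payoff=32.9304, prob=0.062506
DDUUUU: M=236.9483, payoff=0.0000, prob=0.008153
UDUUUU: M=307.7604, payoff=32.9304, prob=0.062506
DUUUUU: M=307.7604, payoff=32.9304, prob=0.062506
UUUUUU: M=399.7347, payoff=124.9047, prob=0.479211
Price = Σ prob·payoff / R^6 = 75.760870 / 1.771561 = 42.7650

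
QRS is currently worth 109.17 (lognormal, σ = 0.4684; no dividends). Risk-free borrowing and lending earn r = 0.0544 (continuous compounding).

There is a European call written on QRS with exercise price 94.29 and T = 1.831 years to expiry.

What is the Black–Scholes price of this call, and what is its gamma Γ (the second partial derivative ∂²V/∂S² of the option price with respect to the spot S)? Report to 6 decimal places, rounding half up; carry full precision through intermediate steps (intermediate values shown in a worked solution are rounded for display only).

σ√T = 0.4684·√1.831 = 0.633813
d₁ = (ln(S/K) + (r+σ²/2)T) / (σ√T) = (ln(109.17/94.29) + (0.0544+0.4684²/2)·1.831) / 0.633813 = (0.146531 + 0.300466) / 0.633813 = 0.705251
d₂ = d₁ − σ√T = 0.705251 − 0.633813 = 0.071438
e^{−rT} = 0.905194
N(d₁) = 0.759673,  N(d₂) = 0.528475
Call price V = S·N(d₁) − K·e^{−rT}·N(d₂) = 82.933487 − 45.105743 = 37.827744
φ(d₁) = (1/√(2π))·e^{−d₁²/2} = 0.311104
Γ = φ(d₁) / (S·σ·√T) = 0.004496

price = 37.827744
Γ = 0.004496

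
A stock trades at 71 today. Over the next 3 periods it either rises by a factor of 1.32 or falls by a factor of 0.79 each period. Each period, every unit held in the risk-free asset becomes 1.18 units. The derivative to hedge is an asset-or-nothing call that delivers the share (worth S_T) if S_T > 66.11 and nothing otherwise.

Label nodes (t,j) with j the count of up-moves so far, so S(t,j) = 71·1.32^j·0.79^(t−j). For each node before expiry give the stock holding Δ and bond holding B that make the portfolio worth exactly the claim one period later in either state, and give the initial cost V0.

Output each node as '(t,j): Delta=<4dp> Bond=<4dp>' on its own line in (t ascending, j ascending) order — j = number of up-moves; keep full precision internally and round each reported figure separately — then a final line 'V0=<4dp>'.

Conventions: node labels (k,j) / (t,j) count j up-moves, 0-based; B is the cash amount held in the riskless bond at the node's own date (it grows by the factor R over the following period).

The replicating-portfolio and risk-neutral prices coincide; use p* = (1.18−0.79)/(1.32−0.79) = 0.7358 for the latter.
Payoffs at expiry: V(3,0)=0.0000, V(3,1)=0.0000, V(3,2)=97.7312, V(3,3)=163.2977
(2,0): S=44.3111. Δ = (V_up−V_dn)/(S_up−S_dn) = (0.0000−0.0000)/(58.4907−35.0058) = 0.0000. V = [p*·0.0000 + (1−p*)·0.0000]/1.18 = 0.0000. B = V − Δ·S = 0.0000.
(2,1): S=74.0388. Δ = (V_up−V_dn)/(S_up−S_dn) = (97.7312−0.0000)/(97.7312−58.4907) = 2.4906. V = [p*·97.7312 + (1−p*)·0.0000]/1.18 = 60.9453. B = V − Δ·S = -123.4532.
(2,2): S=123.7104. Δ = (V_up−V_dn)/(S_up−S_dn) = (163.2977−97.7312)/(163.2977−97.7312) = 1.0000. V = [p*·163.2977 + (1−p*)·97.7312]/1.18 = 123.7104. B = V − Δ·S = 0.0000.
(1,0): S=56.0900. Δ = (V_up−V_dn)/(S_up−S_dn) = (60.9453−0.0000)/(74.0388−44.3111) = 2.0501. V = [p*·60.9453 + (1−p*)·0.0000]/1.18 = 38.0055. B = V − Δ·S = -76.9856.
(1,1): S=93.7200. Δ = (V_up−V_dn)/(S_up−S_dn) = (123.7104−60.9453)/(123.7104−74.0388) = 1.2636. V = [p*·123.7104 + (1−p*)·60.9453]/1.18 = 90.7889. B = V − Δ·S = -27.6358.
(0,0): S=71.0000. Δ = (V_up−V_dn)/(S_up−S_dn) = (90.7889−38.0055)/(93.7200−56.0900) = 1.4027. V = [p*·90.7889 + (1−p*)·38.0055]/1.18 = 65.1238. B = V − Δ·S = -34.4675.
As a check, the time-0 holding Δ(0,0)·S0 + B(0,0) comes to 65.1238 — exactly V0.

(0,0): Delta=1.4027 Bond=-34.4675
(1,0): Delta=2.0501 Bond=-76.9856
(1,1): Delta=1.2636 Bond=-27.6358
(2,0): Delta=0.0000 Bond=0.0000
(2,1): Delta=2.4906 Bond=-123.4532
(2,2): Delta=1.0000 Bond=0.0000
V0=65.1238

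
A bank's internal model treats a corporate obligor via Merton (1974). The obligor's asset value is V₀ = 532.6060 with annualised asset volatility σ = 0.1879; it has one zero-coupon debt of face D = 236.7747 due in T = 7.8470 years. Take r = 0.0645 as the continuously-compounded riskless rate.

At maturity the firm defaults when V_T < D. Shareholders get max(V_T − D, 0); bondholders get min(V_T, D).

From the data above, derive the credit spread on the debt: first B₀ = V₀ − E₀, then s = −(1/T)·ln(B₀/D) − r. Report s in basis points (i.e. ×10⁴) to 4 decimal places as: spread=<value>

Equity is a call on the firm's assets struck at D = 236.7747:
d₁ = [ln(V₀/D) + (r + σ²/2)T] / (σ√T)
   = [ln(532.6060/236.7747) + (0.0645 + 0.5·0.1879²)·7.8470] / (0.1879·√7.8470)
   = [0.810673 + 0.644656] / 0.526355 = 2.764920
d₂ = d₁ − σ√T = 2.764920 − 0.526355 = 2.238565
N(d₁) = 0.997153,  N(d₂) = 0.987408,  e^(−rT) = 0.602823
E₀ = V₀·N(d₁) − D·e^(−rT)·N(d₂)
   = 532.6060·0.997153 − 236.7747·0.602823·0.987408 = 390.153813
B₀ = V₀ − E₀ = 532.6060 − 390.153813 = 142.452187
spread = −(1/T)·ln(B₀/D) − r = −(1/7.8470)·ln(142.452187/236.7747) − 0.0645 = 0.00025120
in basis points: 0.00025120 × 10⁴ = 2.5120 bp

spread=2.5120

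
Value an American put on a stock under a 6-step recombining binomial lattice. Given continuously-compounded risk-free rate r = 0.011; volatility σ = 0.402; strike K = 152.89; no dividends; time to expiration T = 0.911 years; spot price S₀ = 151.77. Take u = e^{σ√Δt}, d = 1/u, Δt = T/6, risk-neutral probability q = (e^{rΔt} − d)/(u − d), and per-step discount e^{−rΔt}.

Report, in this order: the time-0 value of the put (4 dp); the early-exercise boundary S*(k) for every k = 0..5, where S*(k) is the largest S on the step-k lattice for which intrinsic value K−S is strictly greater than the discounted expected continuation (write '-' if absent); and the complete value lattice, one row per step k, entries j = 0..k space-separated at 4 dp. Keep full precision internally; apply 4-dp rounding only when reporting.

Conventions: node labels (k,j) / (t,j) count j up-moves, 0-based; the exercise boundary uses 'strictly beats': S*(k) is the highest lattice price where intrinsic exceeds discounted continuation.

price = 22.3611
boundary = - - - 94.8635 110.9502 129.7648
tree:
22.3611
31.9595 11.4525
44.0532 18.2287 3.7358
58.0265 28.2138 6.8626 0.1695
71.7808 41.9398 12.6007 0.3180 0.0000
83.5409 58.0265 23.1252 0.5968 0.0000 0.0000
93.5958 71.7808 41.9398 1.1200 0.0000 0.0000 0.0000

Δt=0.15183, u=1.16958, d=0.85501, q=0.46623, disc=e^(-rΔt)=0.99833
k=6 terminal: V=max(K-S,0) → 93.5958 71.7808 41.9398 1.1200 0.0000 0.0000 0.0000
k=5: j=0 S=69.3491 intr=83.5409 cont=83.2857 V=83.5409[EX]; j=1 S=94.8635 intr=58.0265 cont=57.7714 V=58.0265[EX]; j=2 S=129.7648 intr=23.1252 cont=22.8700 V=23.1252[EX]; j=3 S=177.5068 intr=0.0000 cont=0.5968 V=0.5968[hold]; j=4 S=242.8135 intr=0.0000 cont=0.0000 V=0.0000[hold]; j=5 S=332.1474 intr=0.0000 cont=0.0000 V=0.0000[hold]  S*(5)=129.7648
k=4: j=0 S=81.1092 intr=71.7808 cont=71.5257 V=71.7808[EX]; j=1 S=110.9502 intr=41.9398 cont=41.6847 V=41.9398[EX]; j=2 S=151.7700 intr=1.1200 cont=12.6007 V=12.6007[hold]; j=3 S=207.6079 intr=0.0000 cont=0.3180 V=0.3180[hold]; j=4 S=283.9892 intr=0.0000 cont=0.0000 V=0.0000[hold]  S*(4)=110.9502
k=3: j=0 S=94.8635 intr=58.0265 cont=57.7714 V=58.0265[EX]; j=1 S=129.7648 intr=23.1252 cont=28.2138 V=28.2138[hold]; j=2 S=177.5068 intr=0.0000 cont=6.8626 V=6.8626[hold]; j=3 S=242.8135 intr=0.0000 cont=0.1695 V=0.1695[hold]  S*(3)=94.8635
k=2: j=0 S=110.9502 intr=41.9398 cont=44.0532 V=44.0532[hold]; j=1 S=151.7700 intr=1.1200 cont=18.2287 V=18.2287[hold]; j=2 S=207.6079 intr=0.0000 cont=3.7358 V=3.7358[hold]  S*(2)=-
k=1: j=0 S=129.7648 intr=23.1252 cont=31.9595 V=31.9595[hold]; j=1 S=177.5068 intr=0.0000 cont=11.4525 V=11.4525[hold]  S*(1)=-
k=0: j=0 S=151.7700 intr=1.1200 cont=22.3611 V=22.3611[hold]  S*(0)=-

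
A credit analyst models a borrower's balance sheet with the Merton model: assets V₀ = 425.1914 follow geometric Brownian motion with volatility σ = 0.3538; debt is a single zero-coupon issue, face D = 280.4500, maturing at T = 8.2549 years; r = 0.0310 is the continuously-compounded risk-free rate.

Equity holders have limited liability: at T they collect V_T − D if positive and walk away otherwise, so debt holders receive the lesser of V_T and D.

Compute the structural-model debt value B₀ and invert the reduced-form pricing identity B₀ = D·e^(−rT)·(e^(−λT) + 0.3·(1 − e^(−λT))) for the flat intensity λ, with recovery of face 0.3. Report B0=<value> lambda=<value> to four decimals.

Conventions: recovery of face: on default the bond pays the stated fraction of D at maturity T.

B0=173.2562 lambda=0.0413

With assets at 425.1914 and a single debt payment of 280.4500 at 8.2549 years:
d₁ = [ln(V₀/D) + (r + σ²/2)T] / (σ√T)
   = [ln(425.1914/280.4500) + (0.0310 + 0.5·0.3538²)·8.2549] / (0.3538·√8.2549)
   = [0.416144 + 0.772553] / 1.016515 = 1.169385
d₂ = d₁ − σ√T = 1.169385 − 1.016515 = 0.152870
N(d₁) = 0.878876,  N(d₂) = 0.560750,  e^(−rT) = 0.774218
E₀ = V₀·N(d₁) − D·e^(−rT)·N(d₂)
   = 425.1914·0.878876 − 280.4500·0.774218·0.560750 = 251.935156
B₀ = V₀ − E₀ = 425.1914 − 251.935156 = 173.256244
e^(−λT) = (B₀·e^(rT)/D − 0.3)/(1 − 0.3) = (173.2562·1.291626/280.4500 − 0.3)/0.7 = 0.71134256
λ = −ln(0.71134256)/8.2549 = 0.041260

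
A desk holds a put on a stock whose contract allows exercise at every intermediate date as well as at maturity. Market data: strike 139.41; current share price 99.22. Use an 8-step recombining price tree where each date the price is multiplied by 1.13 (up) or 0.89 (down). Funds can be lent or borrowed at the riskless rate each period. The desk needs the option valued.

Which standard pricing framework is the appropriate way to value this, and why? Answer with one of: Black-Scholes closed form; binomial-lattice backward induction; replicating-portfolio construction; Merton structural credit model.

framework: binomial-lattice backward induction

Key observation: early exercise of the strike-139.41 put must be checked at each of the 8 dates (spot 99.22), which forces a node-by-node comparison of intrinsic and continuation value backward from expiry.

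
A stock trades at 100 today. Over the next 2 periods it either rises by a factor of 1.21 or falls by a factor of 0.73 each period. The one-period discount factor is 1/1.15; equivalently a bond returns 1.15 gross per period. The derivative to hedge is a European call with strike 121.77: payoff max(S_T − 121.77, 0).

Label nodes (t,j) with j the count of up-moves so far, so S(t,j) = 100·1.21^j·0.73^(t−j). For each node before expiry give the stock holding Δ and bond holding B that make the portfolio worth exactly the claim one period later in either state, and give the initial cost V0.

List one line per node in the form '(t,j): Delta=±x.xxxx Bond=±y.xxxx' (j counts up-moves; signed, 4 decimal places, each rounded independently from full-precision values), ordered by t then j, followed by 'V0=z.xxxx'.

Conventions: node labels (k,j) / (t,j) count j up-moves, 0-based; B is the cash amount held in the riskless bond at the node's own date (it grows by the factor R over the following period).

(0,0): Delta=0.3906 Bond=-24.7933
(1,0): Delta=0.0000 Bond=0.0000
(1,1): Delta=0.4242 Bond=-32.5855
V0=14.2647

No-arbitrage ⇒ martingale measure with p* = (R−d)/(u−d) = 0.8750.
Terminal payoffs: V(2,0)=0.0000, V(2,1)=0.0000, V(2,2)=24.6400
(1,0): S=73.0000. Δ = (V_up−V_dn)/(S_up−S_dn) = (0.0000−0.0000)/(88.3300−53.2900) = 0.0000. V = [p*·0.0000 + (1−p*)·0.0000]/1.15 = 0.0000. B = V − Δ·S = 0.0000.
(1,1): S=121.0000. Δ = (V_up−V_dn)/(S_up−S_dn) = (24.6400−0.0000)/(146.4100−88.3300) = 0.4242. V = [p*·24.6400 + (1−p*)·0.0000]/1.15 = 18.7478. B = V − Δ·S = -32.5855.
(0,0): S=100.0000. Δ = (V_up−V_dn)/(S_up−S_dn) = (18.7478−0.0000)/(121.0000−73.0000) = 0.3906. V = [p*·18.7478 + (1−p*)·0.0000]/1.15 = 14.2647. B = V − Δ·S = -24.7933.
Sanity check at the root: Δ(0,0)·S0 + B(0,0) reproduces V0 = 14.2647.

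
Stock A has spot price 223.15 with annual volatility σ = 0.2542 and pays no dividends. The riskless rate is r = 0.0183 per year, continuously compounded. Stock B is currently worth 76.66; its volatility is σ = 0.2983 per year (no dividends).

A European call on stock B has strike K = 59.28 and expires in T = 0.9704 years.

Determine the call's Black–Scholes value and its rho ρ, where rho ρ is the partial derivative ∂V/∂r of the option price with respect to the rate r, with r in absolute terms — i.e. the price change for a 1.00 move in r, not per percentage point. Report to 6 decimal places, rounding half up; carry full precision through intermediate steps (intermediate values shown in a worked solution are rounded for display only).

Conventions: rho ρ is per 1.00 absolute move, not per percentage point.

price = 20.258303
ρ = 44.350521

σ√T = 0.2983·√0.9704 = 0.293852
d₁ = (ln(S/K) + (r+σ²/2)T) / (σ√T) = (ln(76.66/59.28) + (0.0183+0.2983²/2)·0.9704) / 0.293852 = (0.257108 + 0.060933) / 0.293852 = 1.082317
d₂ = d₁ − σ√T = 1.082317 − 0.293852 = 0.788465
e^{−rT} = 0.982398
N(d₁) = 0.860444,  N(d₂) = 0.784788
Call price V = S·N(d₁) − K·e^{−rT}·N(d₂) = 65.961642 − 45.703339 = 20.258303
ρ = K·T·e^{−rT}·N(d₂) = 44.350521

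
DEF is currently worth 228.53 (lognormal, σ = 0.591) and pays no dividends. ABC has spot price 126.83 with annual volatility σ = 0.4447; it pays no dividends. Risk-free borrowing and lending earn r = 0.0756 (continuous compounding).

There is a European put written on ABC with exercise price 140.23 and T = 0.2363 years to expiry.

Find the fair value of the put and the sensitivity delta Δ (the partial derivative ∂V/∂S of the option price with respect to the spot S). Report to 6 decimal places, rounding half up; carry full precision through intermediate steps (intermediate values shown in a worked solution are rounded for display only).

price = 17.661905
Δ = -0.607915

σ√T = 0.4447·√0.2363 = 0.216172
d₁ = (ln(S/K) + (r+σ²/2)T) / (σ√T) = (ln(126.83/140.23) + (0.0756+0.4447²/2)·0.2363) / 0.216172 = (-0.100436 + 0.041229) / 0.216172 = -0.273888
d₂ = d₁ − σ√T = -0.273888 − 0.216172 = -0.490060
e^{−rT} = 0.982294
N(−d₁) = 0.607915,  N(−d₂) = 0.687954
Put price V = K·e^{−rT}·N(−d₂) − S·N(−d₁) = 94.763736 − 77.101831 = 17.661905
Δ = −N(−d₁) = -0.607915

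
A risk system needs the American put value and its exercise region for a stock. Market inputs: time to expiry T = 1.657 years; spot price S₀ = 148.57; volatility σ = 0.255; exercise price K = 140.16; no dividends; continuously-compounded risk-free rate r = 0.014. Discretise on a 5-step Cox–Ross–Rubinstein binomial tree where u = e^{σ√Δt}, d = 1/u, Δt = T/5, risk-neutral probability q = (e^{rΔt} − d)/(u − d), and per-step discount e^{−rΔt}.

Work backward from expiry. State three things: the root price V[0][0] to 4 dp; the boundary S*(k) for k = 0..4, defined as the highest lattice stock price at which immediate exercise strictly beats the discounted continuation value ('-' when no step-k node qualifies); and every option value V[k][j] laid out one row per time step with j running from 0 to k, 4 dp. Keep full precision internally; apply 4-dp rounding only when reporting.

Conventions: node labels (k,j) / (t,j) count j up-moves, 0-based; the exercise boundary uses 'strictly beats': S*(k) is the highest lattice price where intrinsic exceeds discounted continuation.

price = 14.3204
boundary = - - - 95.6472 110.7707
tree:
14.3204
21.6768 6.4627
31.7443 10.9436 1.6546
44.5128 18.1726 3.1916 0.0000
57.5716 29.3893 6.1561 0.0000 0.0000
68.8474 44.5128 11.8743 0.0000 0.0000 0.0000

Δt=0.33140, u=1.15812, d=0.86347, q=0.47915, disc=e^(-rΔt)=0.99537
k=5 terminal: V=max(K-S,0) → 68.8474 44.5128 11.8743 0.0000 0.0000 0.0000
k=4: j=0 S=82.5884 intr=57.5716 cont=56.9228 V=57.5716[EX]; j=1 S=110.7707 intr=29.3893 cont=28.7405 V=29.3893[EX]; j=2 S=148.5700 intr=0.0000 cont=6.1561 V=6.1561[hold]; j=3 S=199.2678 intr=0.0000 cont=0.0000 V=0.0000[hold]; j=4 S=267.2657 intr=0.0000 cont=0.0000 V=0.0000[hold]  S*(4)=110.7707
k=3: j=0 S=95.6472 intr=44.5128 cont=43.8641 V=44.5128[EX]; j=1 S=128.2857 intr=11.8743 cont=18.1726 V=18.1726[hold]; j=2 S=172.0617 intr=0.0000 cont=3.1916 V=3.1916[hold]; j=3 S=230.7758 intr=0.0000 cont=0.0000 V=0.0000[hold]  S*(3)=95.6472
k=2: j=0 S=110.7707 intr=29.3893 cont=31.7443 V=31.7443[hold]; j=1 S=148.5700 intr=0.0000 cont=10.9436 V=10.9436[hold]; j=2 S=199.2678 intr=0.0000 cont=1.6546 V=1.6546[hold]  S*(2)=-
k=1: j=0 S=128.2857 intr=11.8743 cont=21.6768 V=21.6768[hold]; j=1 S=172.0617 intr=0.0000 cont=6.4627 V=6.4627[hold]  S*(1)=-
k=0: j=0 S=148.5700 intr=0.0000 cont=14.3204 V=14.3204[hold]  S*(0)=-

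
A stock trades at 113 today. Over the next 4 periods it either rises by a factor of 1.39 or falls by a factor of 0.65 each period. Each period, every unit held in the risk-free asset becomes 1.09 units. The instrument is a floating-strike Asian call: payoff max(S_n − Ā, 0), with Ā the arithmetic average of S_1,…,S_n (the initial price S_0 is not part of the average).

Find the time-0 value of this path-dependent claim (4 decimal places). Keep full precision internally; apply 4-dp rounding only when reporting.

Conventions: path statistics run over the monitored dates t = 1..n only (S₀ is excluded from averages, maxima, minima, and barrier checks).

No-arbitrage gives p* = (R−d)/(u−d) = 0.5946: enumerate every path, weight its payoff by its p*-probability, and discount by R^4.
Enumerate all 2^4 = 16 price paths (U = up ×1.39, D = down ×0.65); each path with k up-moves has probability p*^k·(1−p*)^(4−k).
DDDD: Ā=43.0991, payoff=0.0000, prob=0.027012
UDDD: Ā=92.1657, payoff=0.0000, prob=0.039618
DUDD: Ā=71.2607, payoff=0.0000, prob=0.039618
UUDD: Ā=152.3883, payoff=0.0000, prob=0.058106
DDUD: Ā=57.6725, payoff=0.0000, prob=0.039618
UDUD: Ā=123.3304, payoff=0.0000, prob=0.058106
DUUD: Ā=102.4254, payoff=0.0000, prob=0.058106
UUUD: Ā=219.0327, payoff=0.0000, prob=0.085222
DDDU: Ā=48.8401, payoff=0.0000, prob=0.039618
UDDU: Ā=104.4427, payoff=0.0000, prob=0.058106
DUDU: Ā=83.5377, payoff=8.7056, prob=0.058106
UUDU: Ā=178.6422, payoff=18.6165, prob=0.085222
DDUU: Ā=69.9495, payoff=22.2938, prob=0.058106
UDUU: Ā=149.5842, payoff=47.6745, prob=0.085222
DUUU: Ā=128.6792, payoff=68.5795, prob=0.085222
UUUU: Ā=275.1756, payoff=146.6546, prob=0.124992
Price = Σ prob·payoff / R^4 = 31.625916 / 1.411582 = 22.4046

price = 22.4046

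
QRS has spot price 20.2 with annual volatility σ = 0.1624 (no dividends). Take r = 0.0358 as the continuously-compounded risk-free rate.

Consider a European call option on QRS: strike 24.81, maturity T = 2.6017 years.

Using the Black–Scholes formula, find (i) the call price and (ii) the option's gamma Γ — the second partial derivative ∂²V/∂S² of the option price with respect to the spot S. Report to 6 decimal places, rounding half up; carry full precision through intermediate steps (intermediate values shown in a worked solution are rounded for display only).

σ√T = 0.1624·√2.6017 = 0.261948
d₁ = (ln(S/K) + (r+σ²/2)T) / (σ√T) = (ln(20.2/24.81) + (0.0358+0.1624²/2)·2.6017) / 0.261948 = (-0.205564 + 0.127449) / 0.261948 = -0.298208
d₂ = d₁ − σ√T = -0.298208 − 0.261948 = -0.560156
e^{−rT} = 0.911065
N(d₁) = 0.382772,  N(d₂) = 0.287686
Call price V = S·N(d₁) − K·e^{−rT}·N(d₂) = 7.731995 − 6.502728 = 1.229267
φ(d₁) = (1/√(2π))·e^{−d₁²/2} = 0.381592
Γ = φ(d₁) / (S·σ·√T) = 0.072116

price = 1.229267
Γ = 0.072116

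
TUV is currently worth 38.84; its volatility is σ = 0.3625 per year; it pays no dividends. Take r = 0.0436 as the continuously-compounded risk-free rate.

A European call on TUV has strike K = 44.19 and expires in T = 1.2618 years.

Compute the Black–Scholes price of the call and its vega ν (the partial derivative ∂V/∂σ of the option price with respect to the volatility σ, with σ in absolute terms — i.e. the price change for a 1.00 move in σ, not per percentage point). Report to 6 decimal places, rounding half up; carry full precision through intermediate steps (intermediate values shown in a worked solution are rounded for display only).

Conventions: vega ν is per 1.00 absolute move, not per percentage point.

price = 5.120329
ν = 17.401292

σ√T = 0.3625·√1.2618 = 0.407196
d₁ = (ln(S/K) + (r+σ²/2)T) / (σ√T) = (ln(38.84/44.19) + (0.0436+0.3625²/2)·1.2618) / 0.407196 = (-0.129048 + 0.137919) / 0.407196 = 0.021785
d₂ = d₁ − σ√T = 0.021785 − 0.407196 = -0.385411
e^{−rT} = 0.946471
N(d₁) = 0.508690,  N(d₂) = 0.349967
Call price V = S·N(d₁) − K·e^{−rT}·N(d₂) = 19.757532 − 14.637203 = 5.120329
φ(d₁) = (1/√(2π))·e^{−d₁²/2} = 0.398848
ν = S·φ(d₁)·√T = 17.401292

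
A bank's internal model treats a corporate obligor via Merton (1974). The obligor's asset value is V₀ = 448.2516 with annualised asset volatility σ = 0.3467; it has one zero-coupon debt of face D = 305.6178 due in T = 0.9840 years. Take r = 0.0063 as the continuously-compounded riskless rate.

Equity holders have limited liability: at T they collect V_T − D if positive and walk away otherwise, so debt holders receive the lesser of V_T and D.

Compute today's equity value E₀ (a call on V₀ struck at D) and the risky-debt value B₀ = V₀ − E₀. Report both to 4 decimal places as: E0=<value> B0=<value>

Equity is a call on the firm's assets struck at D = 305.6178:
d₁ = [ln(V₀/D) + (r + σ²/2)T] / (σ√T)
   = [ln(448.2516/305.6178) + (0.0063 + 0.5·0.3467²)·0.9840] / (0.3467·√0.9840)
   = [0.383019 + 0.065338] / 0.343915 = 1.303686
d₂ = d₁ − σ√T = 1.303686 − 0.343915 = 0.959771
N(d₁) = 0.903830,  N(d₂) = 0.831415,  e^(−rT) = 0.993820
E₀ = V₀·N(d₁) − D·e^(−rT)·N(d₂)
   = 448.2516·0.903830 − 305.6178·0.993820·0.831415 = 152.618276
B₀ = V₀ − E₀ = 448.2516 − 152.618276 = 295.633324

E0=152.6183 B0=295.6333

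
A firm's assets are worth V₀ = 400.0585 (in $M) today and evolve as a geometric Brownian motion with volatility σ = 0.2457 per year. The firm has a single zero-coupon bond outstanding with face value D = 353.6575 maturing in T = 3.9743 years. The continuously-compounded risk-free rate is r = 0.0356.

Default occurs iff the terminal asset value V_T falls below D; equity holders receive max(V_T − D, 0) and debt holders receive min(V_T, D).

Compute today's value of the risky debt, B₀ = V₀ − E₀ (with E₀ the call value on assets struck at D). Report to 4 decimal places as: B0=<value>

Equity is a call on the firm's assets struck at D = 353.6575:
d₁ = [ln(V₀/D) + (r + σ²/2)T] / (σ√T)
   = [ln(400.0585/353.6575) + (0.0356 + 0.5·0.2457²)·3.9743] / (0.2457·√3.9743)
   = [0.123282 + 0.261446] / 0.489819 = 0.785450
d₂ = d₁ − σ√T = 0.785450 − 0.489819 = 0.295631
N(d₁) = 0.783905,  N(d₂) = 0.616244,  e^(−rT) = 0.868068
E₀ = V₀·N(d₁) − D·e^(−rT)·N(d₂)
   = 400.0585·0.783905 − 353.6575·0.868068·0.616244 = 124.421697
B₀ = V₀ − E₀ = 400.0585 − 124.421697 = 275.636803

B0=275.6368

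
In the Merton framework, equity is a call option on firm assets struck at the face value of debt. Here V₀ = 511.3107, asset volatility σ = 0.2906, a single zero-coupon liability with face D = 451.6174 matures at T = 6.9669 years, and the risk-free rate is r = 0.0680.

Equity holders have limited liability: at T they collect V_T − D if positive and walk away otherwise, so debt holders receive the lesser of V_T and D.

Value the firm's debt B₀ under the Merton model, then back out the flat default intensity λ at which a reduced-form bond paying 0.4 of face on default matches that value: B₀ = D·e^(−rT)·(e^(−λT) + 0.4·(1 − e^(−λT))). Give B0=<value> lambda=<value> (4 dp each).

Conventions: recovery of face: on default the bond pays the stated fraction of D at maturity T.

B0=246.4820 lambda=0.0331

With assets at 511.3107 and a single debt payment of 451.6174 at 6.9669 years:
d₁ = [ln(V₀/D) + (r + σ²/2)T] / (σ√T)
   = [ln(511.3107/451.6174) + (0.0680 + 0.5·0.2906²)·6.9669] / (0.2906·√6.9669)
   = [0.124142 + 0.767921] / 0.767035 = 1.163001
d₂ = d₁ − σ√T = 1.163001 − 0.767035 = 0.395966
N(d₁) = 0.877585,  N(d₂) = 0.653935,  e^(−rT) = 0.622663
E₀ = V₀·N(d₁) − D·e^(−rT)·N(d₂)
   = 511.3107·0.877585 − 451.6174·0.622663·0.653935 = 264.828687
B₀ = V₀ − E₀ = 511.3107 − 264.828687 = 246.482013
e^(−λT) = (B₀·e^(rT)/D − 0.4)/(1 − 0.4) = (246.4820·1.606004/451.6174 − 0.4)/0.6 = 0.79419790
λ = −ln(0.79419790)/6.9669 = 0.033074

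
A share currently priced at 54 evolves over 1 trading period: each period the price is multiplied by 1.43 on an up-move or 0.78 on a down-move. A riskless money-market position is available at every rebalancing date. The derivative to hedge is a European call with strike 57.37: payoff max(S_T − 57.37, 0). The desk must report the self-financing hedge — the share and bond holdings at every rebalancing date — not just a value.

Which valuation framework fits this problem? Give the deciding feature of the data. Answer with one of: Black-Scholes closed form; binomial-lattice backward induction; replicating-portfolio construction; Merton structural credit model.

framework: replicating-portfolio construction

Key observation: the mandate to exhibit the hedge at every date and state singles out the replicating-portfolio construction on the 1-period tree with factors 1.43 and 0.78 from 54.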